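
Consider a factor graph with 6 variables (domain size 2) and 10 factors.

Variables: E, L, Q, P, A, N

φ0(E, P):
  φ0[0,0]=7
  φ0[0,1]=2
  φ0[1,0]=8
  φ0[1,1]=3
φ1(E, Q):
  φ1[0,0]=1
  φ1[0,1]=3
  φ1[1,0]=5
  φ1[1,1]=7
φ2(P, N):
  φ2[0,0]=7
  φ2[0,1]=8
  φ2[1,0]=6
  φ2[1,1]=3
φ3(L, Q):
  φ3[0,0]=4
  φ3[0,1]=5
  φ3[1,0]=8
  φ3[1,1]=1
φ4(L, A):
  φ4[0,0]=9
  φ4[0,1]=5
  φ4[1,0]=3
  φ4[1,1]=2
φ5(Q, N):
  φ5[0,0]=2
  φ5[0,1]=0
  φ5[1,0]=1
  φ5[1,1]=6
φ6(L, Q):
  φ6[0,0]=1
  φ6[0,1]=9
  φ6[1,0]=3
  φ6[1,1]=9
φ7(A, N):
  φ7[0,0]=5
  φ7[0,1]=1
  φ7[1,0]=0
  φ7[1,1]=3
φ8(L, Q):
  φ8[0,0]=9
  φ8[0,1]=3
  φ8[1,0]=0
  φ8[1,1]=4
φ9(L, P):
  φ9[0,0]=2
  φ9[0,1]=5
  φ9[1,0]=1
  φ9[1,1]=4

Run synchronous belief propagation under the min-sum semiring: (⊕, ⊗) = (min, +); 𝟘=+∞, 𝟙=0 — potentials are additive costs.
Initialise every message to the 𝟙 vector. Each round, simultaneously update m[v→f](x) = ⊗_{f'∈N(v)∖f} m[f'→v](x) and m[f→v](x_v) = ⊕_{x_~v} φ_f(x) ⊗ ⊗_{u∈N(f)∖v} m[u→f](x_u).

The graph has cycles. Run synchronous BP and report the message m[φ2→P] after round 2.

init: all messages = 𝟙 over 2 values
r1 m[φ0→E] = [2, 3]
r1 m[φ0→P] = [7, 2]
r1 m[φ1→E] = [1, 5]
r1 m[φ1→Q] = [1, 3]
r1 m[φ2→P] = [7, 3]
r1 m[φ2→N] = [6, 3]
r1 m[φ3→L] = [4, 1]
r1 m[φ3→Q] = [4, 1]
r1 m[φ4→L] = [5, 2]
r1 m[φ4→A] = [3, 2]
r1 m[φ5→Q] = [0, 1]
r1 m[φ5→N] = [1, 0]
r1 m[φ6→L] = [1, 3]
r1 m[φ6→Q] = [1, 9]
r1 m[φ7→A] = [1, 0]
r1 m[φ7→N] = [0, 1]
r1 m[φ8→L] = [3, 0]
r1 m[φ8→Q] = [0, 3]
r1 m[φ9→L] = [2, 1]
r1 m[φ9→P] = [1, 4]
r1 m[E→φ0] = [0, 0]
r1 m[E→φ1] = [0, 0]
r1 m[L→φ3] = [0, 0]
r1 m[L→φ4] = [0, 0]
r1 m[L→φ6] = [0, 0]
r1 m[L→φ8] = [0, 0]
r1 m[L→φ9] = [0, 0]
r1 m[Q→φ1] = [0, 0]
r1 m[Q→φ3] = [0, 0]
r1 m[Q→φ5] = [0, 0]
r1 m[Q→φ6] = [0, 0]
r1 m[Q→φ8] = [0, 0]
r1 m[P→φ0] = [0, 0]
r1 m[P→φ2] = [0, 0]
r1 m[P→φ9] = [0, 0]
r1 m[A→φ4] = [0, 0]
r1 m[A→φ7] = [0, 0]
r1 m[N→φ2] = [0, 0]
r1 m[N→φ5] = [0, 0]
r1 m[N→φ7] = [0, 0]
r2 m[φ0→E] = [2, 3]
r2 m[φ0→P] = [7, 2]
r2 m[φ1→E] = [1, 5]
r2 m[φ1→Q] = [1, 3]
r2 m[φ2→P] = [7, 3]
r2 m[φ2→N] = [6, 3]
r2 m[φ3→L] = [4, 1]
r2 m[φ3→Q] = [4, 1]
r2 m[φ4→L] = [5, 2]
r2 m[φ4→A] = [3, 2]
r2 m[φ5→Q] = [0, 1]
r2 m[φ5→N] = [1, 0]
r2 m[φ6→L] = [1, 3]
r2 m[φ6→Q] = [1, 9]
r2 m[φ7→A] = [1, 0]
r2 m[φ7→N] = [0, 1]
r2 m[φ8→L] = [3, 0]
r2 m[φ8→Q] = [0, 3]
r2 m[φ9→L] = [2, 1]
r2 m[φ9→P] = [1, 4]
r2 m[E→φ0] = [1, 5]
r2 m[E→φ1] = [2, 3]
r2 m[L→φ3] = [11, 6]
r2 m[L→φ4] = [10, 5]
r2 m[L→φ6] = [14, 4]
r2 m[L→φ8] = [12, 7]
r2 m[L→φ9] = [13, 6]
r2 m[Q→φ1] = [5, 14]
r2 m[Q→φ3] = [2, 16]
r2 m[Q→φ5] = [6, 16]
r2 m[Q→φ6] = [5, 8]
r2 m[Q→φ8] = [6, 14]
r2 m[P→φ0] = [8, 7]
r2 m[P→φ2] = [8, 6]
r2 m[P→φ9] = [14, 5]
r2 m[A→φ4] = [1, 0]
r2 m[A→φ7] = [3, 2]
r2 m[N→φ2] = [1, 1]
r2 m[N→φ5] = [6, 4]
r2 m[N→φ7] = [7, 3]

message @ round 2 = [7, 3]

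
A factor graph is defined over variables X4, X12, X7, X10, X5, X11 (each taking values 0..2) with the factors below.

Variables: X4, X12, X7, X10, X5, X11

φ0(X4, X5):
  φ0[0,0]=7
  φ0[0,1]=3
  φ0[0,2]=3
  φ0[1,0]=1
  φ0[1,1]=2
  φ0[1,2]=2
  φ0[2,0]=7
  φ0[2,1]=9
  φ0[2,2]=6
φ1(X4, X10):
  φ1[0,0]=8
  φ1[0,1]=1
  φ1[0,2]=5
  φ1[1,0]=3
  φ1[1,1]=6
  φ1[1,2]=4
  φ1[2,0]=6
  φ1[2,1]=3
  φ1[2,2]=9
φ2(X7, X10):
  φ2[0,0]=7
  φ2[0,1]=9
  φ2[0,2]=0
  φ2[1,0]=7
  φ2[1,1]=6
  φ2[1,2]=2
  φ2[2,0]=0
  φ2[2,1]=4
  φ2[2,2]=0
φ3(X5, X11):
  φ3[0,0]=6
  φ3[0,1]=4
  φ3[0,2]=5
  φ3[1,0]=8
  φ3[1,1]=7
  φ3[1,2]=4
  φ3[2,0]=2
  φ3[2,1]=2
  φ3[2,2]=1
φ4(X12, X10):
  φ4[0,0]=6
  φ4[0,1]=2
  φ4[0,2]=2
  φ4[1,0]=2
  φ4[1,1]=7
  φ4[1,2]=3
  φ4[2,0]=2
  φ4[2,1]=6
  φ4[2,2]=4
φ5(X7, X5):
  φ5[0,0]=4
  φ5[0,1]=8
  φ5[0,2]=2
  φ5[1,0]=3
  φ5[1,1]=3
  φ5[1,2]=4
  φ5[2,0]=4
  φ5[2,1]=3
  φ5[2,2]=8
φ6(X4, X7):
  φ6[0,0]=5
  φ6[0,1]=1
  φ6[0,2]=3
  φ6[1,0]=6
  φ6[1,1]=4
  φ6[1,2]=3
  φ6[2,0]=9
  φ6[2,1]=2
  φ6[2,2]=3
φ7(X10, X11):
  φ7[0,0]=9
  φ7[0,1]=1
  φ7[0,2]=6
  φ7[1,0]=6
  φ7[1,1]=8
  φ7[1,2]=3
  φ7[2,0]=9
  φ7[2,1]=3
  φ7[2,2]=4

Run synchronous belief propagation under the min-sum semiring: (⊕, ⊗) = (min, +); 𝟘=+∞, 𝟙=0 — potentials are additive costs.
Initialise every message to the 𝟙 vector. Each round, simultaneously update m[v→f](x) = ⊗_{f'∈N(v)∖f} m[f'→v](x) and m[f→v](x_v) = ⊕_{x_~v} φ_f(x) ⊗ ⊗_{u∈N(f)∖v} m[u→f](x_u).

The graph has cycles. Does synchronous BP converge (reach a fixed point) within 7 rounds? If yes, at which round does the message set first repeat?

NOT CONVERGED within 7 rounds

init: all messages = 𝟙 over 3 values
r1 m[φ0→X4] = [3, 1, 6]
r1 m[φ0→X5] = [1, 2, 2]
r1 m[φ1→X4] = [1, 3, 3]
r1 m[φ1→X10] = [3, 1, 4]
r1 m[φ2→X7] = [0, 2, 0]
r1 m[φ2→X10] = [0, 4, 0]
r1 m[φ3→X5] = [4, 4, 1]
r1 m[φ3→X11] = [2, 2, 1]
r1 m[φ4→X12] = [2, 2, 2]
r1 m[φ4→X10] = [2, 2, 2]
r1 m[φ5→X7] = [2, 3, 3]
r1 m[φ5→X5] = [3, 3, 2]
r1 m[φ6→X4] = [1, 3, 2]
r1 m[φ6→X7] = [5, 1, 3]
r1 m[φ7→X10] = [1, 3, 3]
r1 m[φ7→X11] = [6, 1, 3]
r1 m[X4→φ0] = [0, 0, 0]
r1 m[X4→φ1] = [0, 0, 0]
r1 m[X4→φ6] = [0, 0, 0]
r1 m[X12→φ4] = [0, 0, 0]
r1 m[X7→φ2] = [0, 0, 0]
r1 m[X7→φ5] = [0, 0, 0]
r1 m[X7→φ6] = [0, 0, 0]
r1 m[X10→φ1] = [0, 0, 0]
r1 m[X10→φ2] = [0, 0, 0]
r1 m[X10→φ4] = [0, 0, 0]
r1 m[X10→φ7] = [0, 0, 0]
r1 m[X5→φ0] = [0, 0, 0]
r1 m[X5→φ3] = [0, 0, 0]
r1 m[X5→φ5] = [0, 0, 0]
r1 m[X11→φ3] = [0, 0, 0]
r1 m[X11→φ7] = [0, 0, 0]
r2 m[φ0→X4] = [3, 1, 6]
r2 m[φ0→X5] = [1, 2, 2]
r2 m[φ1→X4] = [1, 3, 3]
r2 m[φ1→X10] = [3, 1, 4]
r2 m[φ2→X7] = [0, 2, 0]
r2 m[φ2→X10] = [0, 4, 0]
r2 m[φ3→X5] = [4, 4, 1]
r2 m[φ3→X11] = [2, 2, 1]
r2 m[φ4→X12] = [2, 2, 2]
r2 m[φ4→X10] = [2, 2, 2]
r2 m[φ5→X7] = [2, 3, 3]
r2 m[φ5→X5] = [3, 3, 2]
r2 m[φ6→X4] = [1, 3, 2]
r2 m[φ6→X7] = [5, 1, 3]
r2 m[φ7→X10] = [1, 3, 3]
r2 m[φ7→X11] = [6, 1, 3]
r2 m[X4→φ0] = [2, 6, 5]
r2 m[X4→φ1] = [4, 4, 8]
r2 m[X4→φ6] = [4, 4, 9]
r2 m[X12→φ4] = [0, 0, 0]
r2 m[X7→φ2] = [7, 4, 6]
r2 m[X7→φ5] = [5, 3, 3]
r2 m[X7→φ6] = [2, 5, 3]
r2 m[X10→φ1] = [3, 9, 5]
r2 m[X10→φ2] = [6, 6, 9]
r2 m[X10→φ4] = [4, 8, 7]
r2 m[X10→φ7] = [5, 7, 6]
r2 m[X5→φ0] = [7, 7, 3]
r2 m[X5→φ3] = [4, 5, 4]
r2 m[X5→φ5] = [5, 6, 3]
r2 m[X11→φ3] = [6, 1, 3]
r2 m[X11→φ7] = [2, 2, 1]
r3 m[φ0→X4] = [6, 5, 9]
r3 m[φ0→X5] = [7, 5, 5]
r3 m[φ1→X4] = [10, 6, 9]
r3 m[φ1→X10] = [7, 5, 8]
r3 m[φ2→X7] = [9, 11, 6]
r3 m[φ2→X10] = [6, 10, 6]
r3 m[φ3→X5] = [5, 7, 3]
r3 m[φ3→X11] = [6, 6, 5]
r3 m[φ4→X12] = [9, 6, 6]
r3 m[φ4→X10] = [2, 2, 2]
r3 m[φ5→X7] = [5, 7, 9]
r3 m[φ5→X5] = [6, 6, 7]
r3 m[φ6→X4] = [6, 6, 6]
r3 m[φ6→X7] = [9, 5, 7]
r3 m[φ7→X10] = [3, 4, 5]
r3 m[φ7→X11] = [13, 6, 10]
r3 m[X4→φ0] = [2, 6, 5]
r3 m[X4→φ1] = [4, 4, 8]
r3 m[X4→φ6] = [4, 4, 9]
r3 m[X12→φ4] = [0, 0, 0]
r3 m[X7→φ2] = [7, 4, 6]
r3 m[X7→φ5] = [5, 3, 3]
r3 m[X7→φ6] = [2, 5, 3]
r3 m[X10→φ1] = [3, 9, 5]
r3 m[X10→φ2] = [6, 6, 9]
r3 m[X10→φ4] = [4, 8, 7]
r3 m[X10→φ7] = [5, 7, 6]
r3 m[X5→φ0] = [7, 7, 3]
r3 m[X5→φ3] = [4, 5, 4]
r3 m[X5→φ5] = [5, 6, 3]
r3 m[X11→φ3] = [6, 1, 3]
r3 m[X11→φ7] = [2, 2, 1]
r4 m[φ0→X4] = [6, 5, 9]
r4 m[φ0→X5] = [7, 5, 5]
r4 m[φ1→X4] = [10, 6, 9]
r4 m[φ1→X10] = [7, 5, 8]
r4 m[φ2→X7] = [9, 11, 6]
r4 m[φ2→X10] = [6, 10, 6]
r4 m[φ3→X5] = [5, 7, 3]
r4 m[φ3→X11] = [6, 6, 5]
r4 m[φ4→X12] = [9, 6, 6]
r4 m[φ4→X10] = [2, 2, 2]
r4 m[φ5→X7] = [5, 7, 9]
r4 m[φ5→X5] = [6, 6, 7]
r4 m[φ6→X4] = [6, 6, 6]
r4 m[φ6→X7] = [9, 5, 7]
r4 m[φ7→X10] = [3, 4, 5]
r4 m[φ7→X11] = [13, 6, 10]
r4 m[X4→φ0] = [16, 12, 15]
r4 m[X4→φ1] = [12, 11, 15]
r4 m[X4→φ6] = [16, 11, 18]
r4 m[X12→φ4] = [0, 0, 0]
r4 m[X7→φ2] = [14, 12, 16]
r4 m[X7→φ5] = [18, 16, 13]
r4 m[X7→φ6] = [14, 18, 15]
r4 m[X10→φ1] = [11, 16, 13]
r4 m[X10→φ2] = [12, 11, 15]
r4 m[X10→φ4] = [16, 19, 19]
r4 m[X10→φ7] = [15, 17, 16]
r4 m[X5→φ0] = [11, 13, 10]
r4 m[X5→φ3] = [13, 11, 12]
r4 m[X5→φ5] = [12, 12, 8]
r4 m[X11→φ3] = [13, 6, 10]
r4 m[X11→φ7] = [6, 6, 5]
r5 m[φ0→X4] = [13, 12, 16]
r5 m[φ0→X5] = [13, 14, 14]
r5 m[φ1→X4] = [17, 14, 17]
r5 m[φ1→X10] = [14, 13, 15]
r5 m[φ2→X7] = [15, 17, 12]
r5 m[φ2→X10] = [16, 18, 14]
r5 m[φ3→X5] = [10, 13, 8]
r5 m[φ3→X11] = [14, 14, 13]
r5 m[φ4→X12] = [21, 18, 18]
r5 m[φ4→X10] = [2, 2, 2]
r5 m[φ5→X7] = [10, 12, 15]
r5 m[φ5→X5] = [17, 16, 20]
r5 m[φ6→X4] = [18, 18, 18]
r5 m[φ6→X7] = [17, 15, 14]
r5 m[φ7→X10] = [7, 8, 9]
r5 m[φ7→X11] = [23, 16, 20]
r5 m[X4→φ0] = [16, 12, 15]
r5 m[X4→φ1] = [12, 11, 15]
r5 m[X4→φ6] = [16, 11, 18]
r5 m[X12→φ4] = [0, 0, 0]
r5 m[X7→φ2] = [14, 12, 16]
r5 m[X7→φ5] = [18, 16, 13]
r5 m[X7→φ6] = [14, 18, 15]
r5 m[X10→φ1] = [11, 16, 13]
r5 m[X10→φ2] = [12, 11, 15]
r5 m[X10→φ4] = [16, 19, 19]
r5 m[X10→φ7] = [15, 17, 16]
r5 m[X5→φ0] = [11, 13, 10]
r5 m[X5→φ3] = [13, 11, 12]
r5 m[X5→φ5] = [12, 12, 8]
r5 m[X11→φ3] = [13, 6, 10]
r5 m[X11→φ7] = [6, 6, 5]
r6 m[φ0→X4] = [13, 12, 16]
r6 m[φ0→X5] = [13, 14, 14]
r6 m[φ1→X4] = [17, 14, 17]
r6 m[φ1→X10] = [14, 13, 15]
r6 m[φ2→X7] = [15, 17, 12]
r6 m[φ2→X10] = [16, 18, 14]
r6 m[φ3→X5] = [10, 13, 8]
r6 m[φ3→X11] = [14, 14, 13]
r6 m[φ4→X12] = [21, 18, 18]
r6 m[φ4→X10] = [2, 2, 2]
r6 m[φ5→X7] = [10, 12, 15]
r6 m[φ5→X5] = [17, 16, 20]
r6 m[φ6→X4] = [18, 18, 18]
r6 m[φ6→X7] = [17, 15, 14]
r6 m[φ7→X10] = [7, 8, 9]
r6 m[φ7→X11] = [23, 16, 20]
r6 m[X4→φ0] = [35, 32, 35]
r6 m[X4→φ1] = [31, 30, 34]
r6 m[X4→φ6] = [30, 26, 33]
r6 m[X12→φ4] = [0, 0, 0]
r6 m[X7→φ2] = [27, 27, 29]
r6 m[X7→φ5] = [32, 32, 26]
r6 m[X7→φ6] = [25, 29, 27]
r6 m[X10→φ1] = [25, 28, 25]
r6 m[X10→φ2] = [23, 23, 26]
r6 m[X10→φ4] = [37, 39, 38]
r6 m[X10→φ7] = [32, 33, 31]
r6 m[X5→φ0] = [27, 29, 28]
r6 m[X5→φ3] = [30, 30, 34]
r6 m[X5→φ5] = [23, 27, 22]
r6 m[X11→φ3] = [23, 16, 20]
r6 m[X11→φ7] = [14, 14, 13]
r7 m[φ0→X4] = [31, 28, 34]
r7 m[φ0→X5] = [33, 34, 34]
r7 m[φ1→X4] = [29, 28, 31]
r7 m[φ1→X10] = [33, 32, 34]
r7 m[φ2→X7] = [26, 28, 23]
r7 m[φ2→X10] = [29, 33, 27]
r7 m[φ3→X5] = [20, 23, 18]
r7 m[φ3→X11] = [36, 34, 34]
r7 m[φ4→X12] = [40, 39, 39]
r7 m[φ4→X10] = [2, 2, 2]
r7 m[φ5→X7] = [24, 26, 27]
r7 m[φ5→X5] = [30, 29, 34]
r7 m[φ6→X4] = [30, 30, 30]
r7 m[φ6→X7] = [32, 30, 29]
r7 m[φ7→X10] = [15, 16, 17]
r7 m[φ7→X11] = [39, 33, 35]
r7 m[X4→φ0] = [35, 32, 35]
r7 m[X4→φ1] = [31, 30, 34]
r7 m[X4→φ6] = [30, 26, 33]
r7 m[X12→φ4] = [0, 0, 0]
r7 m[X7→φ2] = [27, 27, 29]
r7 m[X7→φ5] = [32, 32, 26]
r7 m[X7→φ6] = [25, 29, 27]
r7 m[X10→φ1] = [25, 28, 25]
r7 m[X10→φ2] = [23, 23, 26]
r7 m[X10→φ4] = [37, 39, 38]
r7 m[X10→φ7] = [32, 33, 31]
r7 m[X5→φ0] = [27, 29, 28]
r7 m[X5→φ3] = [30, 30, 34]
r7 m[X5→φ5] = [23, 27, 22]
r7 m[X11→φ3] = [23, 16, 20]
r7 m[X11→φ7] = [14, 14, 13]
no fixed point within 7 rounds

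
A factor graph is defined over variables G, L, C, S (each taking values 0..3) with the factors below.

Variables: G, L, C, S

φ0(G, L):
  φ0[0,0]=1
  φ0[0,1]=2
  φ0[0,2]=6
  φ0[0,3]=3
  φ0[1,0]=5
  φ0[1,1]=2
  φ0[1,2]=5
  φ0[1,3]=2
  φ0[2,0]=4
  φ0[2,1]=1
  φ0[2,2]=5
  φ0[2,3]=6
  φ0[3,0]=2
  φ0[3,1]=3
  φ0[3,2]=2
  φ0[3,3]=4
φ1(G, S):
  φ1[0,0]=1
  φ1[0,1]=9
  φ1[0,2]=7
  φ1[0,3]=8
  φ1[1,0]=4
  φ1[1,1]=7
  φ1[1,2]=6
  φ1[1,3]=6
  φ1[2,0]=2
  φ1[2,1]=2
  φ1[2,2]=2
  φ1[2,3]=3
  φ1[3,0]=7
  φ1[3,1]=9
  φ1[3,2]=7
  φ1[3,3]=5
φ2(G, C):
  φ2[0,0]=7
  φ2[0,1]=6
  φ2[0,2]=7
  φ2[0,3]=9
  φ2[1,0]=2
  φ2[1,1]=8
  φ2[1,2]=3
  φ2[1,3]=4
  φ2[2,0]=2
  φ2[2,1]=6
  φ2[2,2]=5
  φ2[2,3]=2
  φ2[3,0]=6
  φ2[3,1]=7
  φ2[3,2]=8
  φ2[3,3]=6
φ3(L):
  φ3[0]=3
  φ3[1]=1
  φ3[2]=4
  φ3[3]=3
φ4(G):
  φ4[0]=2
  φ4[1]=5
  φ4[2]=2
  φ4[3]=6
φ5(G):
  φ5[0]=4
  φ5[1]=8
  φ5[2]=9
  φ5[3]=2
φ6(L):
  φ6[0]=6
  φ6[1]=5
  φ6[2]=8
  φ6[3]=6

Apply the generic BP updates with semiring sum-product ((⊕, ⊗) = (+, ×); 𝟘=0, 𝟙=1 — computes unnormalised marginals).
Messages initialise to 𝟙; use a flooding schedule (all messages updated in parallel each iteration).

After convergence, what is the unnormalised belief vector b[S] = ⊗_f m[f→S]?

init: all messages = 𝟙 over 4 values
r1 m[φ0→G] = [12, 14, 16, 11]
r1 m[φ0→L] = [12, 8, 18, 15]
r1 m[φ1→G] = [25, 23, 9, 28]
r1 m[φ1→S] = [14, 27, 22, 22]
r1 m[φ2→G] = [29, 17, 15, 27]
r1 m[φ2→C] = [17, 27, 23, 21]
r1 m[φ3→L] = [3, 1, 4, 3]
r1 m[φ4→G] = [2, 5, 2, 6]
r1 m[φ5→G] = [4, 8, 9, 2]
r1 m[φ6→L] = [6, 5, 8, 6]
r1 m[G→φ0] = [1, 1, 1, 1]
r1 m[G→φ1] = [1, 1, 1, 1]
r1 m[G→φ2] = [1, 1, 1, 1]
r1 m[G→φ4] = [1, 1, 1, 1]
r1 m[G→φ5] = [1, 1, 1, 1]
r1 m[L→φ0] = [1, 1, 1, 1]
r1 m[L→φ3] = [1, 1, 1, 1]
r1 m[L→φ6] = [1, 1, 1, 1]
r1 m[C→φ2] = [1, 1, 1, 1]
r1 m[S→φ1] = [1, 1, 1, 1]
r2 m[φ0→G] = [12, 14, 16, 11]
r2 m[φ0→L] = [12, 8, 18, 15]
r2 m[φ1→G] = [25, 23, 9, 28]
r2 m[φ1→S] = [14, 27, 22, 22]
r2 m[φ2→G] = [29, 17, 15, 27]
r2 m[φ2→C] = [17, 27, 23, 21]
r2 m[φ3→L] = [3, 1, 4, 3]
r2 m[φ4→G] = [2, 5, 2, 6]
r2 m[φ5→G] = [4, 8, 9, 2]
r2 m[φ6→L] = [6, 5, 8, 6]
r2 m[G→φ0] = [5800, 15640, 2430, 9072]
r2 m[G→φ1] = [2784, 9520, 4320, 3564]
r2 m[G→φ2] = [2400, 12880, 2592, 3696]
r2 m[G→φ4] = [34800, 43792, 19440, 16632]
r2 m[G→φ5] = [17400, 27370, 4320, 49896]
r2 m[L→φ0] = [18, 5, 32, 18]
r2 m[L→φ3] = [72, 40, 144, 90]
r2 m[L→φ6] = [36, 8, 72, 45]
r2 m[C→φ2] = [1, 1, 1, 1]
r2 m[S→φ1] = [1, 1, 1, 1]
r3 m[φ0→G] = [274, 296, 345, 187]
r3 m[φ0→L] = [111864, 72526, 143294, 99548]
r3 m[φ1→G] = [25, 23, 9, 28]
r3 m[φ1→S] = [74452, 132412, 110196, 110172]
r3 m[φ2→G] = [29, 17, 15, 27]
r3 m[φ2→C] = [69920, 158864, 97968, 100480]
r3 m[φ3→L] = [3, 1, 4, 3]
r3 m[φ4→G] = [2, 5, 2, 6]
r3 m[φ5→G] = [4, 8, 9, 2]
r3 m[φ6→L] = [6, 5, 8, 6]
r3 m[G→φ0] = [5800, 15640, 2430, 9072]
r3 m[G→φ1] = [2784, 9520, 4320, 3564]
r3 m[G→φ2] = [2400, 12880, 2592, 3696]
r3 m[G→φ4] = [34800, 43792, 19440, 16632]
r3 m[G→φ5] = [17400, 27370, 4320, 49896]
r3 m[L→φ0] = [18, 5, 32, 18]
r3 m[L→φ3] = [72, 40, 144, 90]
r3 m[L→φ6] = [36, 8, 72, 45]
r3 m[C→φ2] = [1, 1, 1, 1]
r3 m[S→φ1] = [1, 1, 1, 1]
r4 m[φ0→G] = [274, 296, 345, 187]
r4 m[φ0→L] = [111864, 72526, 143294, 99548]
r4 m[φ1→G] = [25, 23, 9, 28]
r4 m[φ1→S] = [74452, 132412, 110196, 110172]
r4 m[φ2→G] = [29, 17, 15, 27]
r4 m[φ2→C] = [69920, 158864, 97968, 100480]
r4 m[φ3→L] = [3, 1, 4, 3]
r4 m[φ4→G] = [2, 5, 2, 6]
r4 m[φ5→G] = [4, 8, 9, 2]
r4 m[φ6→L] = [6, 5, 8, 6]
r4 m[G→φ0] = [5800, 15640, 2430, 9072]
r4 m[G→φ1] = [63568, 201280, 93150, 60588]
r4 m[G→φ2] = [54800, 272320, 55890, 62832]
r4 m[G→φ4] = [794600, 925888, 419175, 282744]
r4 m[G→φ5] = [397300, 578680, 93150, 848232]
r4 m[L→φ0] = [18, 5, 32, 18]
r4 m[L→φ3] = [671184, 362630, 1146352, 597288]
r4 m[L→φ6] = [335592, 72526, 573176, 298644]
r4 m[C→φ2] = [1, 1, 1, 1]
r4 m[S→φ1] = [1, 1, 1, 1]
r5 m[φ0→G] = [274, 296, 345, 187]
r5 m[φ0→L] = [111864, 72526, 143294, 99548]
r5 m[φ1→G] = [25, 23, 9, 28]
r5 m[φ1→S] = [1479104, 2712664, 2263072, 2298614]
r5 m[φ2→G] = [29, 17, 15, 27]
r5 m[φ2→C] = [1417012, 3282524, 1982666, 2071252]
r5 m[φ3→L] = [3, 1, 4, 3]
r5 m[φ4→G] = [2, 5, 2, 6]
r5 m[φ5→G] = [4, 8, 9, 2]
r5 m[φ6→L] = [6, 5, 8, 6]
r5 m[G→φ0] = [5800, 15640, 2430, 9072]
r5 m[G→φ1] = [63568, 201280, 93150, 60588]
r5 m[G→φ2] = [54800, 272320, 55890, 62832]
r5 m[G→φ4] = [794600, 925888, 419175, 282744]
r5 m[G→φ5] = [397300, 578680, 93150, 848232]
r5 m[L→φ0] = [18, 5, 32, 18]
r5 m[L→φ3] = [671184, 362630, 1146352, 597288]
r5 m[L→φ6] = [335592, 72526, 573176, 298644]
r5 m[C→φ2] = [1, 1, 1, 1]
r5 m[S→φ1] = [1, 1, 1, 1]
r6 m[φ0→G] = [274, 296, 345, 187]
r6 m[φ0→L] = [111864, 72526, 143294, 99548]
r6 m[φ1→G] = [25, 23, 9, 28]
r6 m[φ1→S] = [1479104, 2712664, 2263072, 2298614]
r6 m[φ2→G] = [29, 17, 15, 27]
r6 m[φ2→C] = [1417012, 3282524, 1982666, 2071252]
r6 m[φ3→L] = [3, 1, 4, 3]
r6 m[φ4→G] = [2, 5, 2, 6]
r6 m[φ5→G] = [4, 8, 9, 2]
r6 m[φ6→L] = [6, 5, 8, 6]
r6 m[G→φ0] = [5800, 15640, 2430, 9072]
r6 m[G→φ1] = [63568, 201280, 93150, 60588]
r6 m[G→φ2] = [54800, 272320, 55890, 62832]
r6 m[G→φ4] = [794600, 925888, 419175, 282744]
r6 m[G→φ5] = [397300, 578680, 93150, 848232]
r6 m[L→φ0] = [18, 5, 32, 18]
r6 m[L→φ3] = [671184, 362630, 1146352, 597288]
r6 m[L→φ6] = [335592, 72526, 573176, 298644]
r6 m[C→φ2] = [1, 1, 1, 1]
r6 m[S→φ1] = [1, 1, 1, 1]
fixed point reached at round 6
b[S] = ⊗ incoming = [1479104, 2712664, 2263072, 2298614]

b[S] = [1479104, 2712664, 2263072, 2298614]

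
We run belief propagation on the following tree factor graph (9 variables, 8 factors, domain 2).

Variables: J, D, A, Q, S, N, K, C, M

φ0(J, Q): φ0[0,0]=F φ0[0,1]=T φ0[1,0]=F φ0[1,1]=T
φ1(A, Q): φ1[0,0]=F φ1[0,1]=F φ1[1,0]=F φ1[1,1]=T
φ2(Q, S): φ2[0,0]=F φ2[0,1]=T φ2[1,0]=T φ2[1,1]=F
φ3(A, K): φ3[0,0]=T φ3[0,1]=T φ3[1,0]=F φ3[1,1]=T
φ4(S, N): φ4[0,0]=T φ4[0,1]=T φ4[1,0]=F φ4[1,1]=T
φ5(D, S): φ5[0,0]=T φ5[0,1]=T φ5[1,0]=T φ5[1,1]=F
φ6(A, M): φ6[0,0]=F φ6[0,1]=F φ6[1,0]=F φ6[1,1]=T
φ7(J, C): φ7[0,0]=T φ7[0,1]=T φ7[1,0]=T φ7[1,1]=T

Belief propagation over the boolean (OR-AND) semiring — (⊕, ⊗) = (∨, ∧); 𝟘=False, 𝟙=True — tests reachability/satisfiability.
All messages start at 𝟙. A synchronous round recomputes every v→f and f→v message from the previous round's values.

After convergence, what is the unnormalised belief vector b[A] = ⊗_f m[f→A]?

b[A] = [F, T]

init: all messages = 𝟙 over 2 values
r1 m[φ0→J] = [T, T]
r1 m[φ0→Q] = [F, T]
r1 m[φ1→A] = [F, T]
r1 m[φ1→Q] = [F, T]
r1 m[φ2→Q] = [T, T]
r1 m[φ2→S] = [T, T]
r1 m[φ3→A] = [T, T]
r1 m[φ3→K] = [T, T]
r1 m[φ4→S] = [T, T]
r1 m[φ4→N] = [T, T]
r1 m[φ5→D] = [T, T]
r1 m[φ5→S] = [T, T]
r1 m[φ6→A] = [F, T]
r1 m[φ6→M] = [F, T]
r1 m[φ7→J] = [T, T]
r1 m[φ7→C] = [T, T]
r1 m[J→φ0] = [T, T]
r1 m[J→φ7] = [T, T]
r1 m[D→φ5] = [T, T]
r1 m[A→φ1] = [T, T]
r1 m[A→φ3] = [T, T]
r1 m[A→φ6] = [T, T]
r1 m[Q→φ0] = [T, T]
r1 m[Q→φ1] = [T, T]
r1 m[Q→φ2] = [T, T]
r1 m[S→φ2] = [T, T]
r1 m[S→φ4] = [T, T]
r1 m[S→φ5] = [T, T]
r1 m[N→φ4] = [T, T]
r1 m[K→φ3] = [T, T]
r1 m[C→φ7] = [T, T]
r1 m[M→φ6] = [T, T]
r2 m[φ0→J] = [T, T]
r2 m[φ0→Q] = [F, T]
r2 m[φ1→A] = [F, T]
r2 m[φ1→Q] = [F, T]
r2 m[φ2→Q] = [T, T]
r2 m[φ2→S] = [T, T]
r2 m[φ3→A] = [T, T]
r2 m[φ3→K] = [T, T]
r2 m[φ4→S] = [T, T]
r2 m[φ4→N] = [T, T]
r2 m[φ5→D] = [T, T]
r2 m[φ5→S] = [T, T]
r2 m[φ6→A] = [F, T]
r2 m[φ6→M] = [F, T]
r2 m[φ7→J] = [T, T]
r2 m[φ7→C] = [T, T]
r2 m[J→φ0] = [T, T]
r2 m[J→φ7] = [T, T]
r2 m[D→φ5] = [T, T]
r2 m[A→φ1] = [F, T]
r2 m[A→φ3] = [F, T]
r2 m[A→φ6] = [F, T]
r2 m[Q→φ0] = [F, T]
r2 m[Q→φ1] = [F, T]
r2 m[Q→φ2] = [F, T]
r2 m[S→φ2] = [T, T]
r2 m[S→φ4] = [T, T]
r2 m[S→φ5] = [T, T]
r2 m[N→φ4] = [T, T]
r2 m[K→φ3] = [T, T]
r2 m[C→φ7] = [T, T]
r2 m[M→φ6] = [T, T]
r3 m[φ0→J] = [T, T]
r3 m[φ0→Q] = [F, T]
r3 m[φ1→A] = [F, T]
r3 m[φ1→Q] = [F, T]
r3 m[φ2→Q] = [T, T]
r3 m[φ2→S] = [T, F]
r3 m[φ3→A] = [T, T]
r3 m[φ3→K] = [F, T]
r3 m[φ4→S] = [T, T]
r3 m[φ4→N] = [T, T]
r3 m[φ5→D] = [T, T]
r3 m[φ5→S] = [T, T]
r3 m[φ6→A] = [F, T]
r3 m[φ6→M] = [F, T]
r3 m[φ7→J] = [T, T]
r3 m[φ7→C] = [T, T]
r3 m[J→φ0] = [T, T]
r3 m[J→φ7] = [T, T]
r3 m[D→φ5] = [T, T]
r3 m[A→φ1] = [F, T]
r3 m[A→φ3] = [F, T]
r3 m[A→φ6] = [F, T]
r3 m[Q→φ0] = [F, T]
r3 m[Q→φ1] = [F, T]
r3 m[Q→φ2] = [F, T]
r3 m[S→φ2] = [T, T]
r3 m[S→φ4] = [T, T]
r3 m[S→φ5] = [T, T]
r3 m[N→φ4] = [T, T]
r3 m[K→φ3] = [T, T]
r3 m[C→φ7] = [T, T]
r3 m[M→φ6] = [T, T]
r4 m[φ0→J] = [T, T]
r4 m[φ0→Q] = [F, T]
r4 m[φ1→A] = [F, T]
r4 m[φ1→Q] = [F, T]
r4 m[φ2→Q] = [T, T]
r4 m[φ2→S] = [T, F]
r4 m[φ3→A] = [T, T]
r4 m[φ3→K] = [F, T]
r4 m[φ4→S] = [T, T]
r4 m[φ4→N] = [T, T]
r4 m[φ5→D] = [T, T]
r4 m[φ5→S] = [T, T]
r4 m[φ6→A] = [F, T]
r4 m[φ6→M] = [F, T]
r4 m[φ7→J] = [T, T]
r4 m[φ7→C] = [T, T]
r4 m[J→φ0] = [T, T]
r4 m[J→φ7] = [T, T]
r4 m[D→φ5] = [T, T]
r4 m[A→φ1] = [F, T]
r4 m[A→φ3] = [F, T]
r4 m[A→φ6] = [F, T]
r4 m[Q→φ0] = [F, T]
r4 m[Q→φ1] = [F, T]
r4 m[Q→φ2] = [F, T]
r4 m[S→φ2] = [T, T]
r4 m[S→φ4] = [T, F]
r4 m[S→φ5] = [T, F]
r4 m[N→φ4] = [T, T]
r4 m[K→φ3] = [T, T]
r4 m[C→φ7] = [T, T]
r4 m[M→φ6] = [T, T]
r5 m[φ0→J] = [T, T]
r5 m[φ0→Q] = [F, T]
r5 m[φ1→A] = [F, T]
r5 m[φ1→Q] = [F, T]
r5 m[φ2→Q] = [T, T]
r5 m[φ2→S] = [T, F]
r5 m[φ3→A] = [T, T]
r5 m[φ3→K] = [F, T]
r5 m[φ4→S] = [T, T]
r5 m[φ4→N] = [T, T]
r5 m[φ5→D] = [T, T]
r5 m[φ5→S] = [T, T]
r5 m[φ6→A] = [F, T]
r5 m[φ6→M] = [F, T]
r5 m[φ7→J] = [T, T]
r5 m[φ7→C] = [T, T]
r5 m[J→φ0] = [T, T]
r5 m[J→φ7] = [T, T]
r5 m[D→φ5] = [T, T]
r5 m[A→φ1] = [F, T]
r5 m[A→φ3] = [F, T]
r5 m[A→φ6] = [F, T]
r5 m[Q→φ0] = [F, T]
r5 m[Q→φ1] = [F, T]
r5 m[Q→φ2] = [F, T]
r5 m[S→φ2] = [T, T]
r5 m[S→φ4] = [T, F]
r5 m[S→φ5] = [T, F]
r5 m[N→φ4] = [T, T]
r5 m[K→φ3] = [T, T]
r5 m[C→φ7] = [T, T]
r5 m[M→φ6] = [T, T]
fixed point reached at round 5
b[A] = ⊗ incoming = [F, T]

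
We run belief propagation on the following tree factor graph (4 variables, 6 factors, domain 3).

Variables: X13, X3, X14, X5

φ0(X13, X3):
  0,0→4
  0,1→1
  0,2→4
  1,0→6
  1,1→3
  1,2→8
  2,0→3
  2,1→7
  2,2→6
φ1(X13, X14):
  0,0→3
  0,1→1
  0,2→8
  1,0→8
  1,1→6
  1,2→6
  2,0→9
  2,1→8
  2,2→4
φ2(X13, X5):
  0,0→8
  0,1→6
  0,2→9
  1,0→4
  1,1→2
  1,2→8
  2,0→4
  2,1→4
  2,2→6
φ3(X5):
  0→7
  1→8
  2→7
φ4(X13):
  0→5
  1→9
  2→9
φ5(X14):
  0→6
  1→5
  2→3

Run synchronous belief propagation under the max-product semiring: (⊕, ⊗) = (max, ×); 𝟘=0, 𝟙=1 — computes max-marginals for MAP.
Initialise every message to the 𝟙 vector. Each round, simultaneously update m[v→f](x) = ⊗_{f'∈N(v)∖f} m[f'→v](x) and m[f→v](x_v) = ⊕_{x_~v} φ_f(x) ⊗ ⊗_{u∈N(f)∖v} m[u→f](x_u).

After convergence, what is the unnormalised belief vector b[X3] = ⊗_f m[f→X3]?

b[X3] = [145152, 142884, 193536]

init: all messages = 𝟙 over 3 values
r1 m[φ0→X13] = [4, 8, 7]
r1 m[φ0→X3] = [6, 7, 8]
r1 m[φ1→X13] = [8, 8, 9]
r1 m[φ1→X14] = [9, 8, 8]
r1 m[φ2→X13] = [9, 8, 6]
r1 m[φ2→X5] = [8, 6, 9]
r1 m[φ3→X5] = [7, 8, 7]
r1 m[φ4→X13] = [5, 9, 9]
r1 m[φ5→X14] = [6, 5, 3]
r1 m[X13→φ0] = [1, 1, 1]
r1 m[X13→φ1] = [1, 1, 1]
r1 m[X13→φ2] = [1, 1, 1]
r1 m[X13→φ4] = [1, 1, 1]
r1 m[X3→φ0] = [1, 1, 1]
r1 m[X14→φ1] = [1, 1, 1]
r1 m[X14→φ5] = [1, 1, 1]
r1 m[X5→φ2] = [1, 1, 1]
r1 m[X5→φ3] = [1, 1, 1]
r2 m[φ0→X13] = [4, 8, 7]
r2 m[φ0→X3] = [6, 7, 8]
r2 m[φ1→X13] = [8, 8, 9]
r2 m[φ1→X14] = [9, 8, 8]
r2 m[φ2→X13] = [9, 8, 6]
r2 m[φ2→X5] = [8, 6, 9]
r2 m[φ3→X5] = [7, 8, 7]
r2 m[φ4→X13] = [5, 9, 9]
r2 m[φ5→X14] = [6, 5, 3]
r2 m[X13→φ0] = [360, 576, 486]
r2 m[X13→φ1] = [180, 576, 378]
r2 m[X13→φ2] = [160, 576, 567]
r2 m[X13→φ4] = [288, 512, 378]
r2 m[X3→φ0] = [1, 1, 1]
r2 m[X14→φ1] = [6, 5, 3]
r2 m[X14→φ5] = [9, 8, 8]
r2 m[X5→φ2] = [7, 8, 7]
r2 m[X5→φ3] = [8, 6, 9]
r3 m[φ0→X13] = [4, 8, 7]
r3 m[φ0→X3] = [3456, 3402, 4608]
r3 m[φ1→X13] = [24, 48, 54]
r3 m[φ1→X14] = [4608, 3456, 3456]
r3 m[φ2→X13] = [63, 56, 42]
r3 m[φ2→X5] = [2304, 2268, 4608]
r3 m[φ3→X5] = [7, 8, 7]
r3 m[φ4→X13] = [5, 9, 9]
r3 m[φ5→X14] = [6, 5, 3]
r3 m[X13→φ0] = [360, 576, 486]
r3 m[X13→φ1] = [180, 576, 378]
r3 m[X13→φ2] = [160, 576, 567]
r3 m[X13→φ4] = [288, 512, 378]
r3 m[X3→φ0] = [1, 1, 1]
r3 m[X14→φ1] = [6, 5, 3]
r3 m[X14→φ5] = [9, 8, 8]
r3 m[X5→φ2] = [7, 8, 7]
r3 m[X5→φ3] = [8, 6, 9]
r4 m[φ0→X13] = [4, 8, 7]
r4 m[φ0→X3] = [3456, 3402, 4608]
r4 m[φ1→X13] = [24, 48, 54]
r4 m[φ1→X14] = [4608, 3456, 3456]
r4 m[φ2→X13] = [63, 56, 42]
r4 m[φ2→X5] = [2304, 2268, 4608]
r4 m[φ3→X5] = [7, 8, 7]
r4 m[φ4→X13] = [5, 9, 9]
r4 m[φ5→X14] = [6, 5, 3]
r4 m[X13→φ0] = [7560, 24192, 20412]
r4 m[X13→φ1] = [1260, 4032, 2646]
r4 m[X13→φ2] = [480, 3456, 3402]
r4 m[X13→φ4] = [6048, 21504, 15876]
r4 m[X3→φ0] = [1, 1, 1]
r4 m[X14→φ1] = [6, 5, 3]
r4 m[X14→φ5] = [4608, 3456, 3456]
r4 m[X5→φ2] = [7, 8, 7]
r4 m[X5→φ3] = [2304, 2268, 4608]
r5 m[φ0→X13] = [4, 8, 7]
r5 m[φ0→X3] = [145152, 142884, 193536]
r5 m[φ1→X13] = [24, 48, 54]
r5 m[φ1→X14] = [32256, 24192, 24192]
r5 m[φ2→X13] = [63, 56, 42]
r5 m[φ2→X5] = [13824, 13608, 27648]
r5 m[φ3→X5] = [7, 8, 7]
r5 m[φ4→X13] = [5, 9, 9]
r5 m[φ5→X14] = [6, 5, 3]
r5 m[X13→φ0] = [7560, 24192, 20412]
r5 m[X13→φ1] = [1260, 4032, 2646]
r5 m[X13→φ2] = [480, 3456, 3402]
r5 m[X13→φ4] = [6048, 21504, 15876]
r5 m[X3→φ0] = [1, 1, 1]
r5 m[X14→φ1] = [6, 5, 3]
r5 m[X14→φ5] = [4608, 3456, 3456]
r5 m[X5→φ2] = [7, 8, 7]
r5 m[X5→φ3] = [2304, 2268, 4608]
r6 m[φ0→X13] = [4, 8, 7]
r6 m[φ0→X3] = [145152, 142884, 193536]
r6 m[φ1→X13] = [24, 48, 54]
r6 m[φ1→X14] = [32256, 24192, 24192]
r6 m[φ2→X13] = [63, 56, 42]
r6 m[φ2→X5] = [13824, 13608, 27648]
r6 m[φ3→X5] = [7, 8, 7]
r6 m[φ4→X13] = [5, 9, 9]
r6 m[φ5→X14] = [6, 5, 3]
r6 m[X13→φ0] = [7560, 24192, 20412]
r6 m[X13→φ1] = [1260, 4032, 2646]
r6 m[X13→φ2] = [480, 3456, 3402]
r6 m[X13→φ4] = [6048, 21504, 15876]
r6 m[X3→φ0] = [1, 1, 1]
r6 m[X14→φ1] = [6, 5, 3]
r6 m[X14→φ5] = [32256, 24192, 24192]
r6 m[X5→φ2] = [7, 8, 7]
r6 m[X5→φ3] = [13824, 13608, 27648]
r7 m[φ0→X13] = [4, 8, 7]
r7 m[φ0→X3] = [145152, 142884, 193536]
r7 m[φ1→X13] = [24, 48, 54]
r7 m[φ1→X14] = [32256, 24192, 24192]
r7 m[φ2→X13] = [63, 56, 42]
r7 m[φ2→X5] = [13824, 13608, 27648]
r7 m[φ3→X5] = [7, 8, 7]
r7 m[φ4→X13] = [5, 9, 9]
r7 m[φ5→X14] = [6, 5, 3]
r7 m[X13→φ0] = [7560, 24192, 20412]
r7 m[X13→φ1] = [1260, 4032, 2646]
r7 m[X13→φ2] = [480, 3456, 3402]
r7 m[X13→φ4] = [6048, 21504, 15876]
r7 m[X3→φ0] = [1, 1, 1]
r7 m[X14→φ1] = [6, 5, 3]
r7 m[X14→φ5] = [32256, 24192, 24192]
r7 m[X5→φ2] = [7, 8, 7]
r7 m[X5→φ3] = [13824, 13608, 27648]
fixed point reached at round 7
b[X3] = ⊗ incoming = [145152, 142884, 193536]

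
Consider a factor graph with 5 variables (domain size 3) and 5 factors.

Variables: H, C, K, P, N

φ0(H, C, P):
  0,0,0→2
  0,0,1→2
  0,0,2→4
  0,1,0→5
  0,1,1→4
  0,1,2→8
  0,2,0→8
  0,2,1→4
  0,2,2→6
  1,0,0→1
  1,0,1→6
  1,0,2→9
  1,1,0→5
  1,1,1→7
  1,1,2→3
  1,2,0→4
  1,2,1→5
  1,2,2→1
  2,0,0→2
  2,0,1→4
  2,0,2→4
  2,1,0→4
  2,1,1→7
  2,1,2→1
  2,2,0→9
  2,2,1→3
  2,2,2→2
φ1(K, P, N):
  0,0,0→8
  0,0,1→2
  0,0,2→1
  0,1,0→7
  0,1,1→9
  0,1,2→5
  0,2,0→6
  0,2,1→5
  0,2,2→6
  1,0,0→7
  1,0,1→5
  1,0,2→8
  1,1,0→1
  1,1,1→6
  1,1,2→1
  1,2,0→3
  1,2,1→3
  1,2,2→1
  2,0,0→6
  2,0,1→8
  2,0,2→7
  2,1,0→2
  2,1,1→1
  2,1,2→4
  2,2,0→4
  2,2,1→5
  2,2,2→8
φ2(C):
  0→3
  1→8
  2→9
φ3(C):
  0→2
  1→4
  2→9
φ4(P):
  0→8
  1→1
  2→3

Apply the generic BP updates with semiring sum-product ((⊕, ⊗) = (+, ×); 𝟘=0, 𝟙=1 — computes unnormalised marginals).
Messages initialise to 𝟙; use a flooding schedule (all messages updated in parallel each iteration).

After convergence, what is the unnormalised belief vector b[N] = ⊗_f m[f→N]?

b[N] = [429657, 334785, 349787]

init: all messages = 𝟙 over 3 values
r1 m[φ0→H] = [43, 41, 36]
r1 m[φ0→C] = [34, 44, 42]
r1 m[φ0→P] = [40, 42, 38]
r1 m[φ1→K] = [49, 35, 45]
r1 m[φ1→P] = [52, 36, 41]
r1 m[φ1→N] = [44, 44, 41]
r1 m[φ2→C] = [3, 8, 9]
r1 m[φ3→C] = [2, 4, 9]
r1 m[φ4→P] = [8, 1, 3]
r1 m[H→φ0] = [1, 1, 1]
r1 m[C→φ0] = [1, 1, 1]
r1 m[C→φ2] = [1, 1, 1]
r1 m[C→φ3] = [1, 1, 1]
r1 m[K→φ1] = [1, 1, 1]
r1 m[P→φ0] = [1, 1, 1]
r1 m[P→φ1] = [1, 1, 1]
r1 m[P→φ4] = [1, 1, 1]
r1 m[N→φ1] = [1, 1, 1]
r2 m[φ0→H] = [43, 41, 36]
r2 m[φ0→C] = [34, 44, 42]
r2 m[φ0→P] = [40, 42, 38]
r2 m[φ1→K] = [49, 35, 45]
r2 m[φ1→P] = [52, 36, 41]
r2 m[φ1→N] = [44, 44, 41]
r2 m[φ2→C] = [3, 8, 9]
r2 m[φ3→C] = [2, 4, 9]
r2 m[φ4→P] = [8, 1, 3]
r2 m[H→φ0] = [1, 1, 1]
r2 m[C→φ0] = [6, 32, 81]
r2 m[C→φ2] = [68, 176, 378]
r2 m[C→φ3] = [102, 352, 378]
r2 m[K→φ1] = [1, 1, 1]
r2 m[P→φ0] = [416, 36, 123]
r2 m[P→φ1] = [320, 42, 114]
r2 m[P→φ4] = [2080, 1512, 1558]
r2 m[N→φ1] = [1, 1, 1]
r3 m[φ0→H] = [452042, 256193, 405994]
r3 m[φ0→C] = [4603, 7948, 10275]
r3 m[φ0→P] = [2179, 1620, 1215]
r3 m[φ1→K] = [6340, 7534, 8952]
r3 m[φ1→P] = [52, 36, 41]
r3 m[φ1→N] = [8622, 6954, 7250]
r3 m[φ2→C] = [3, 8, 9]
r3 m[φ3→C] = [2, 4, 9]
r3 m[φ4→P] = [8, 1, 3]
r3 m[H→φ0] = [1, 1, 1]
r3 m[C→φ0] = [6, 32, 81]
r3 m[C→φ2] = [68, 176, 378]
r3 m[C→φ3] = [102, 352, 378]
r3 m[K→φ1] = [1, 1, 1]
r3 m[P→φ0] = [416, 36, 123]
r3 m[P→φ1] = [320, 42, 114]
r3 m[P→φ4] = [2080, 1512, 1558]
r3 m[N→φ1] = [1, 1, 1]
r4 m[φ0→H] = [452042, 256193, 405994]
r4 m[φ0→C] = [4603, 7948, 10275]
r4 m[φ0→P] = [2179, 1620, 1215]
r4 m[φ1→K] = [6340, 7534, 8952]
r4 m[φ1→P] = [52, 36, 41]
r4 m[φ1→N] = [8622, 6954, 7250]
r4 m[φ2→C] = [3, 8, 9]
r4 m[φ3→C] = [2, 4, 9]
r4 m[φ4→P] = [8, 1, 3]
r4 m[H→φ0] = [1, 1, 1]
r4 m[C→φ0] = [6, 32, 81]
r4 m[C→φ2] = [9206, 31792, 92475]
r4 m[C→φ3] = [13809, 63584, 92475]
r4 m[K→φ1] = [1, 1, 1]
r4 m[P→φ0] = [416, 36, 123]
r4 m[P→φ1] = [17432, 1620, 3645]
r4 m[P→φ4] = [113308, 58320, 49815]
r4 m[N→φ1] = [1, 1, 1]
r5 m[φ0→H] = [452042, 256193, 405994]
r5 m[φ0→C] = [4603, 7948, 10275]
r5 m[φ0→P] = [2179, 1620, 1215]
r5 m[φ1→K] = [287737, 387115, 439377]
r5 m[φ1→P] = [52, 36, 41]
r5 m[φ1→N] = [429657, 334785, 349787]
r5 m[φ2→C] = [3, 8, 9]
r5 m[φ3→C] = [2, 4, 9]
r5 m[φ4→P] = [8, 1, 3]
r5 m[H→φ0] = [1, 1, 1]
r5 m[C→φ0] = [6, 32, 81]
r5 m[C→φ2] = [9206, 31792, 92475]
r5 m[C→φ3] = [13809, 63584, 92475]
r5 m[K→φ1] = [1, 1, 1]
r5 m[P→φ0] = [416, 36, 123]
r5 m[P→φ1] = [17432, 1620, 3645]
r5 m[P→φ4] = [113308, 58320, 49815]
r5 m[N→φ1] = [1, 1, 1]
r6 m[φ0→H] = [452042, 256193, 405994]
r6 m[φ0→C] = [4603, 7948, 10275]
r6 m[φ0→P] = [2179, 1620, 1215]
r6 m[φ1→K] = [287737, 387115, 439377]
r6 m[φ1→P] = [52, 36, 41]
r6 m[φ1→N] = [429657, 334785, 349787]
r6 m[φ2→C] = [3, 8, 9]
r6 m[φ3→C] = [2, 4, 9]
r6 m[φ4→P] = [8, 1, 3]
r6 m[H→φ0] = [1, 1, 1]
r6 m[C→φ0] = [6, 32, 81]
r6 m[C→φ2] = [9206, 31792, 92475]
r6 m[C→φ3] = [13809, 63584, 92475]
r6 m[K→φ1] = [1, 1, 1]
r6 m[P→φ0] = [416, 36, 123]
r6 m[P→φ1] = [17432, 1620, 3645]
r6 m[P→φ4] = [113308, 58320, 49815]
r6 m[N→φ1] = [1, 1, 1]
fixed point reached at round 6
b[N] = ⊗ incoming = [429657, 334785, 349787]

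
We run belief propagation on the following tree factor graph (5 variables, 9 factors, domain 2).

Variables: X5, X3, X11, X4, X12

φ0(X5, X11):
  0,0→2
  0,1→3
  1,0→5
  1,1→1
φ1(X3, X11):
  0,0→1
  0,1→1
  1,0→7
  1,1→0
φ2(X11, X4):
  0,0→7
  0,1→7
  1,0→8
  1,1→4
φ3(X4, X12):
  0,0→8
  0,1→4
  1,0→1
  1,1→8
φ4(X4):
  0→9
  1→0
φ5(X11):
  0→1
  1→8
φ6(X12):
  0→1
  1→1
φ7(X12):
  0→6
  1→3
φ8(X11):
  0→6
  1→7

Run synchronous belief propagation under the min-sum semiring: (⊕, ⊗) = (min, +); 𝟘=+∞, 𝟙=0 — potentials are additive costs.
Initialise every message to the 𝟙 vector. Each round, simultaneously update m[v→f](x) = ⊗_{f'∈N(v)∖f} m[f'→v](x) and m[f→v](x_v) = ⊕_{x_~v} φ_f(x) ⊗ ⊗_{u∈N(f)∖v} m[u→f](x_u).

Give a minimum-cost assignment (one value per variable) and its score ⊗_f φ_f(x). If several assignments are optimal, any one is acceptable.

assignment: (X5=0, X3=0, X11=0, X4=1, X12=0); score = 25

init: all messages = 𝟙 over 2 values
r1 m[φ0→X5] = [2, 1]
r1 m[φ0→X11] = [2, 1]
r1 m[φ1→X3] = [1, 0]
r1 m[φ1→X11] = [1, 0]
r1 m[φ2→X11] = [7, 4]
r1 m[φ2→X4] = [7, 4]
r1 m[φ3→X4] = [4, 1]
r1 m[φ3→X12] = [1, 4]
r1 m[φ4→X4] = [9, 0]
r1 m[φ5→X11] = [1, 8]
r1 m[φ6→X12] = [1, 1]
r1 m[φ7→X12] = [6, 3]
r1 m[φ8→X11] = [6, 7]
r1 m[X5→φ0] = [0, 0]
r1 m[X3→φ1] = [0, 0]
r1 m[X11→φ0] = [0, 0]
r1 m[X11→φ1] = [0, 0]
r1 m[X11→φ2] = [0, 0]
r1 m[X11→φ5] = [0, 0]
r1 m[X11→φ8] = [0, 0]
r1 m[X4→φ2] = [0, 0]
r1 m[X4→φ3] = [0, 0]
r1 m[X4→φ4] = [0, 0]
r1 m[X12→φ3] = [0, 0]
r1 m[X12→φ6] = [0, 0]
r1 m[X12→φ7] = [0, 0]
r2 m[φ0→X5] = [2, 1]
r2 m[φ0→X11] = [2, 1]
r2 m[φ1→X3] = [1, 0]
r2 m[φ1→X11] = [1, 0]
r2 m[φ2→X11] = [7, 4]
r2 m[φ2→X4] = [7, 4]
r2 m[φ3→X4] = [4, 1]
r2 m[φ3→X12] = [1, 4]
r2 m[φ4→X4] = [9, 0]
r2 m[φ5→X11] = [1, 8]
r2 m[φ6→X12] = [1, 1]
r2 m[φ7→X12] = [6, 3]
r2 m[φ8→X11] = [6, 7]
r2 m[X5→φ0] = [0, 0]
r2 m[X3→φ1] = [0, 0]
r2 m[X11→φ0] = [15, 19]
r2 m[X11→φ1] = [16, 20]
r2 m[X11→φ2] = [10, 16]
r2 m[X11→φ5] = [16, 12]
r2 m[X11→φ8] = [11, 13]
r2 m[X4→φ2] = [13, 1]
r2 m[X4→φ3] = [16, 4]
r2 m[X4→φ4] = [11, 5]
r2 m[X12→φ3] = [7, 4]
r2 m[X12→φ6] = [7, 7]
r2 m[X12→φ7] = [2, 5]
r3 m[φ0→X5] = [17, 20]
r3 m[φ0→X11] = [2, 1]
r3 m[φ1→X3] = [17, 20]
r3 m[φ1→X11] = [1, 0]
r3 m[φ2→X11] = [8, 5]
r3 m[φ2→X4] = [17, 17]
r3 m[φ3→X4] = [8, 8]
r3 m[φ3→X12] = [5, 12]
r3 m[φ4→X4] = [9, 0]
r3 m[φ5→X11] = [1, 8]
r3 m[φ6→X12] = [1, 1]
r3 m[φ7→X12] = [6, 3]
r3 m[φ8→X11] = [6, 7]
r3 m[X5→φ0] = [0, 0]
r3 m[X3→φ1] = [0, 0]
r3 m[X11→φ0] = [15, 19]
r3 m[X11→φ1] = [16, 20]
r3 m[X11→φ2] = [10, 16]
r3 m[X11→φ5] = [16, 12]
r3 m[X11→φ8] = [11, 13]
r3 m[X4→φ2] = [13, 1]
r3 m[X4→φ3] = [16, 4]
r3 m[X4→φ4] = [11, 5]
r3 m[X12→φ3] = [7, 4]
r3 m[X12→φ6] = [7, 7]
r3 m[X12→φ7] = [2, 5]
r4 m[φ0→X5] = [17, 20]
r4 m[φ0→X11] = [2, 1]
r4 m[φ1→X3] = [17, 20]
r4 m[φ1→X11] = [1, 0]
r4 m[φ2→X11] = [8, 5]
r4 m[φ2→X4] = [17, 17]
r4 m[φ3→X4] = [8, 8]
r4 m[φ3→X12] = [5, 12]
r4 m[φ4→X4] = [9, 0]
r4 m[φ5→X11] = [1, 8]
r4 m[φ6→X12] = [1, 1]
r4 m[φ7→X12] = [6, 3]
r4 m[φ8→X11] = [6, 7]
r4 m[X5→φ0] = [0, 0]
r4 m[X3→φ1] = [0, 0]
r4 m[X11→φ0] = [16, 20]
r4 m[X11→φ1] = [17, 21]
r4 m[X11→φ2] = [10, 16]
r4 m[X11→φ5] = [17, 13]
r4 m[X11→φ8] = [12, 14]
r4 m[X4→φ2] = [17, 8]
r4 m[X4→φ3] = [26, 17]
r4 m[X4→φ4] = [25, 25]
r4 m[X12→φ3] = [7, 4]
r4 m[X12→φ6] = [11, 15]
r4 m[X12→φ7] = [6, 13]
r5 m[φ0→X5] = [18, 21]
r5 m[φ0→X11] = [2, 1]
r5 m[φ1→X3] = [18, 21]
r5 m[φ1→X11] = [1, 0]
r5 m[φ2→X11] = [15, 12]
r5 m[φ2→X4] = [17, 17]
r5 m[φ3→X4] = [8, 8]
r5 m[φ3→X12] = [18, 25]
r5 m[φ4→X4] = [9, 0]
r5 m[φ5→X11] = [1, 8]
r5 m[φ6→X12] = [1, 1]
r5 m[φ7→X12] = [6, 3]
r5 m[φ8→X11] = [6, 7]
r5 m[X5→φ0] = [0, 0]
r5 m[X3→φ1] = [0, 0]
r5 m[X11→φ0] = [16, 20]
r5 m[X11→φ1] = [17, 21]
r5 m[X11→φ2] = [10, 16]
r5 m[X11→φ5] = [17, 13]
r5 m[X11→φ8] = [12, 14]
r5 m[X4→φ2] = [17, 8]
r5 m[X4→φ3] = [26, 17]
r5 m[X4→φ4] = [25, 25]
r5 m[X12→φ3] = [7, 4]
r5 m[X12→φ6] = [11, 15]
r5 m[X12→φ7] = [6, 13]
r6 m[φ0→X5] = [18, 21]
r6 m[φ0→X11] = [2, 1]
r6 m[φ1→X3] = [18, 21]
r6 m[φ1→X11] = [1, 0]
r6 m[φ2→X11] = [15, 12]
r6 m[φ2→X4] = [17, 17]
r6 m[φ3→X4] = [8, 8]
r6 m[φ3→X12] = [18, 25]
r6 m[φ4→X4] = [9, 0]
r6 m[φ5→X11] = [1, 8]
r6 m[φ6→X12] = [1, 1]
r6 m[φ7→X12] = [6, 3]
r6 m[φ8→X11] = [6, 7]
r6 m[X5→φ0] = [0, 0]
r6 m[X3→φ1] = [0, 0]
r6 m[X11→φ0] = [23, 27]
r6 m[X11→φ1] = [24, 28]
r6 m[X11→φ2] = [10, 16]
r6 m[X11→φ5] = [24, 20]
r6 m[X11→φ8] = [19, 21]
r6 m[X4→φ2] = [17, 8]
r6 m[X4→φ3] = [26, 17]
r6 m[X4→φ4] = [25, 25]
r6 m[X12→φ3] = [7, 4]
r6 m[X12→φ6] = [24, 28]
r6 m[X12→φ7] = [19, 26]
r7 m[φ0→X5] = [25, 28]
r7 m[φ0→X11] = [2, 1]
r7 m[φ1→X3] = [25, 28]
r7 m[φ1→X11] = [1, 0]
r7 m[φ2→X11] = [15, 12]
r7 m[φ2→X4] = [17, 17]
r7 m[φ3→X4] = [8, 8]
r7 m[φ3→X12] = [18, 25]
r7 m[φ4→X4] = [9, 0]
r7 m[φ5→X11] = [1, 8]
r7 m[φ6→X12] = [1, 1]
r7 m[φ7→X12] = [6, 3]
r7 m[φ8→X11] = [6, 7]
r7 m[X5→φ0] = [0, 0]
r7 m[X3→φ1] = [0, 0]
r7 m[X11→φ0] = [23, 27]
r7 m[X11→φ1] = [24, 28]
r7 m[X11→φ2] = [10, 16]
r7 m[X11→φ5] = [24, 20]
r7 m[X11→φ8] = [19, 21]
r7 m[X4→φ2] = [17, 8]
r7 m[X4→φ3] = [26, 17]
r7 m[X4→φ4] = [25, 25]
r7 m[X12→φ3] = [7, 4]
r7 m[X12→φ6] = [24, 28]
r7 m[X12→φ7] = [19, 26]
r8 m[φ0→X5] = [25, 28]
r8 m[φ0→X11] = [2, 1]
r8 m[φ1→X3] = [25, 28]
r8 m[φ1→X11] = [1, 0]
r8 m[φ2→X11] = [15, 12]
r8 m[φ2→X4] = [17, 17]
r8 m[φ3→X4] = [8, 8]
r8 m[φ3→X12] = [18, 25]
r8 m[φ4→X4] = [9, 0]
r8 m[φ5→X11] = [1, 8]
r8 m[φ6→X12] = [1, 1]
r8 m[φ7→X12] = [6, 3]
r8 m[φ8→X11] = [6, 7]
r8 m[X5→φ0] = [0, 0]
r8 m[X3→φ1] = [0, 0]
r8 m[X11→φ0] = [23, 27]
r8 m[X11→φ1] = [24, 28]
r8 m[X11→φ2] = [10, 16]
r8 m[X11→φ5] = [24, 20]
r8 m[X11→φ8] = [19, 21]
r8 m[X4→φ2] = [17, 8]
r8 m[X4→φ3] = [26, 17]
r8 m[X4→φ4] = [25, 25]
r8 m[X12→φ3] = [7, 4]
r8 m[X12→φ6] = [24, 28]
r8 m[X12→φ7] = [19, 26]
fixed point reached at round 8
traceback from X5: (X5=0, X3=0, X11=0, X4=1, X12=0), score=25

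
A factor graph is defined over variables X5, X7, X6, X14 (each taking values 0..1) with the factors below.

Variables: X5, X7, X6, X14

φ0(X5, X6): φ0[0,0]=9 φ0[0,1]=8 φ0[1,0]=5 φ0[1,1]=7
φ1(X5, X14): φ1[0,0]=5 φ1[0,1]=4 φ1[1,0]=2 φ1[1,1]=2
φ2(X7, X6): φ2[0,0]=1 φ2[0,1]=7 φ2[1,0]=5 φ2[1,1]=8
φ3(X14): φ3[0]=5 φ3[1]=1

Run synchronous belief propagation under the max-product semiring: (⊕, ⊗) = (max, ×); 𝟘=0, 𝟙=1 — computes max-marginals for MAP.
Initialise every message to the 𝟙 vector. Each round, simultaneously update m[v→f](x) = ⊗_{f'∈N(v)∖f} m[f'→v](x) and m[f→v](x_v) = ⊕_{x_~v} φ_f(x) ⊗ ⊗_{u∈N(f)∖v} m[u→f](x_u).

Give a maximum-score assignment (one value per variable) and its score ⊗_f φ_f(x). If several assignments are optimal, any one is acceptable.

init: all messages = 𝟙 over 2 values
r1 m[φ0→X5] = [9, 7]
r1 m[φ0→X6] = [9, 8]
r1 m[φ1→X5] = [5, 2]
r1 m[φ1→X14] = [5, 4]
r1 m[φ2→X7] = [7, 8]
r1 m[φ2→X6] = [5, 8]
r1 m[φ3→X14] = [5, 1]
r1 m[X5→φ0] = [1, 1]
r1 m[X5→φ1] = [1, 1]
r1 m[X7→φ2] = [1, 1]
r1 m[X6→φ0] = [1, 1]
r1 m[X6→φ2] = [1, 1]
r1 m[X14→φ1] = [1, 1]
r1 m[X14→φ3] = [1, 1]
r2 m[φ0→X5] = [9, 7]
r2 m[φ0→X6] = [9, 8]
r2 m[φ1→X5] = [5, 2]
r2 m[φ1→X14] = [5, 4]
r2 m[φ2→X7] = [7, 8]
r2 m[φ2→X6] = [5, 8]
r2 m[φ3→X14] = [5, 1]
r2 m[X5→φ0] = [5, 2]
r2 m[X5→φ1] = [9, 7]
r2 m[X7→φ2] = [1, 1]
r2 m[X6→φ0] = [5, 8]
r2 m[X6→φ2] = [9, 8]
r2 m[X14→φ1] = [5, 1]
r2 m[X14→φ3] = [5, 4]
r3 m[φ0→X5] = [64, 56]
r3 m[φ0→X6] = [45, 40]
r3 m[φ1→X5] = [25, 10]
r3 m[φ1→X14] = [45, 36]
r3 m[φ2→X7] = [56, 64]
r3 m[φ2→X6] = [5, 8]
r3 m[φ3→X14] = [5, 1]
r3 m[X5→φ0] = [5, 2]
r3 m[X5→φ1] = [9, 7]
r3 m[X7→φ2] = [1, 1]
r3 m[X6→φ0] = [5, 8]
r3 m[X6→φ2] = [9, 8]
r3 m[X14→φ1] = [5, 1]
r3 m[X14→φ3] = [5, 4]
r4 m[φ0→X5] = [64, 56]
r4 m[φ0→X6] = [45, 40]
r4 m[φ1→X5] = [25, 10]
r4 m[φ1→X14] = [45, 36]
r4 m[φ2→X7] = [56, 64]
r4 m[φ2→X6] = [5, 8]
r4 m[φ3→X14] = [5, 1]
r4 m[X5→φ0] = [25, 10]
r4 m[X5→φ1] = [64, 56]
r4 m[X7→φ2] = [1, 1]
r4 m[X6→φ0] = [5, 8]
r4 m[X6→φ2] = [45, 40]
r4 m[X14→φ1] = [5, 1]
r4 m[X14→φ3] = [45, 36]
r5 m[φ0→X5] = [64, 56]
r5 m[φ0→X6] = [225, 200]
r5 m[φ1→X5] = [25, 10]
r5 m[φ1→X14] = [320, 256]
r5 m[φ2→X7] = [280, 320]
r5 m[φ2→X6] = [5, 8]
r5 m[φ3→X14] = [5, 1]
r5 m[X5→φ0] = [25, 10]
r5 m[X5→φ1] = [64, 56]
r5 m[X7→φ2] = [1, 1]
r5 m[X6→φ0] = [5, 8]
r5 m[X6→φ2] = [45, 40]
r5 m[X14→φ1] = [5, 1]
r5 m[X14→φ3] = [45, 36]
r6 m[φ0→X5] = [64, 56]
r6 m[φ0→X6] = [225, 200]
r6 m[φ1→X5] = [25, 10]
r6 m[φ1→X14] = [320, 256]
r6 m[φ2→X7] = [280, 320]
r6 m[φ2→X6] = [5, 8]
r6 m[φ3→X14] = [5, 1]
r6 m[X5→φ0] = [25, 10]
r6 m[X5→φ1] = [64, 56]
r6 m[X7→φ2] = [1, 1]
r6 m[X6→φ0] = [5, 8]
r6 m[X6→φ2] = [225, 200]
r6 m[X14→φ1] = [5, 1]
r6 m[X14→φ3] = [320, 256]
r7 m[φ0→X5] = [64, 56]
r7 m[φ0→X6] = [225, 200]
r7 m[φ1→X5] = [25, 10]
r7 m[φ1→X14] = [320, 256]
r7 m[φ2→X7] = [1400, 1600]
r7 m[φ2→X6] = [5, 8]
r7 m[φ3→X14] = [5, 1]
r7 m[X5→φ0] = [25, 10]
r7 m[X5→φ1] = [64, 56]
r7 m[X7→φ2] = [1, 1]
r7 m[X6→φ0] = [5, 8]
r7 m[X6→φ2] = [225, 200]
r7 m[X14→φ1] = [5, 1]
r7 m[X14→φ3] = [320, 256]
r8 m[φ0→X5] = [64, 56]
r8 m[φ0→X6] = [225, 200]
r8 m[φ1→X5] = [25, 10]
r8 m[φ1→X14] = [320, 256]
r8 m[φ2→X7] = [1400, 1600]
r8 m[φ2→X6] = [5, 8]
r8 m[φ3→X14] = [5, 1]
r8 m[X5→φ0] = [25, 10]
r8 m[X5→φ1] = [64, 56]
r8 m[X7→φ2] = [1, 1]
r8 m[X6→φ0] = [5, 8]
r8 m[X6→φ2] = [225, 200]
r8 m[X14→φ1] = [5, 1]
r8 m[X14→φ3] = [320, 256]
fixed point reached at round 8
traceback from X5: (X5=0, X7=1, X6=1, X14=0), score=1600

assignment: (X5=0, X7=1, X6=1, X14=0); score = 1600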